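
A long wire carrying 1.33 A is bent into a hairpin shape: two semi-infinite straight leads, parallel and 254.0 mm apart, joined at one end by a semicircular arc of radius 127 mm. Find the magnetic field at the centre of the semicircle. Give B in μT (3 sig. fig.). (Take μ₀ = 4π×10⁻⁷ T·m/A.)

B ≈ 5.38 μT

The semicircular arc contributes B_arc = μ₀I·π/(4πR) = μ₀I/(4R) = 3.29×10⁻⁶ T.
Each semi-infinite lead is at perpendicular distance R = 0.127 m from the centre, with the perpendicular foot at its near end, so it contributes μ₀I/(4πR); both point the same way, together 2.09×10⁻⁶ T.
Arc and leads all point the same direction: B = 3.29×10⁻⁶ + 2.09×10⁻⁶ = 5.38×10⁻⁶ T.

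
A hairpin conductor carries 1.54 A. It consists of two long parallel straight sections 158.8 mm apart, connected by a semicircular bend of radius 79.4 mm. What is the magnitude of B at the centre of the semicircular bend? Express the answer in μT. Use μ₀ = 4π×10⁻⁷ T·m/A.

B ≈ 9.97 μT

The semicircular arc contributes B_arc = μ₀I·π/(4πR) = μ₀I/(4R) = 6.09×10⁻⁶ T.
Each semi-infinite lead is at perpendicular distance R = 0.0794 m from the centre, with the perpendicular foot at its near end, so it contributes μ₀I/(4πR); both point the same way, together 3.88×10⁻⁶ T.
Arc and leads all point the same direction: B = 6.09×10⁻⁶ + 3.88×10⁻⁶ = 9.97×10⁻⁶ T.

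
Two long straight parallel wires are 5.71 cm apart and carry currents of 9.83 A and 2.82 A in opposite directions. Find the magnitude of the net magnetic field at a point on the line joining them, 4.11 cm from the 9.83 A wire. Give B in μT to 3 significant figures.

Each long wire gives B = μ₀I/(2πd). Distances are d₁ = 0.0411 m and d₂ = 0.016 m.
B₁ = 4.78×10⁻⁵ T, B₂ = 3.53×10⁻⁵ T.
Between antiparallel currents both contributions point the same way, so they add. B = B₁ + B₂ = 4.78×10⁻⁵ + 3.53×10⁻⁵ = 8.31×10⁻⁵ T.

B ≈ 83.1 μT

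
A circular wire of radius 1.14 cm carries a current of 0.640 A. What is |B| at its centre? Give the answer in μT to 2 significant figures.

B ≈ 35 μT

At the centre of a circular loop the Biot–Savart law gives B = μ₀I/(2R).
B = (4π×10⁻⁷ × 0.640) / (2 × 0.0114) = 3.53×10⁻⁵ T.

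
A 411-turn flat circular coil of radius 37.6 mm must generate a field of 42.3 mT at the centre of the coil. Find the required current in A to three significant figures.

I ≈ 6.16 A

For an N-turn coil, B = Nμ₀I/(2R) with R = 0.0376 m, so I = 2RB/(Nμ₀) = 2 × 0.0376 × 4.23×10⁻² / (411 × 4π×10⁻⁷) = 6.16 A.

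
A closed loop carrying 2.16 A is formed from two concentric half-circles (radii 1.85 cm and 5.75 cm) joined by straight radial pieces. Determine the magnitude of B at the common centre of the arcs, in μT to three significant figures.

The radial connectors point toward the centre, so dl × r̂ = 0 and they contribute nothing.
Each semicircle gives μ₀I/(4R): inner arc 3.67×10⁻⁵ T, outer arc 1.18×10⁻⁵ T.
The two arcs carry current in opposite angular senses, so their fields oppose: B = |3.67×10⁻⁵ − 1.18×10⁻⁵| = 2.49×10⁻⁵ T.

B ≈ 24.9 μT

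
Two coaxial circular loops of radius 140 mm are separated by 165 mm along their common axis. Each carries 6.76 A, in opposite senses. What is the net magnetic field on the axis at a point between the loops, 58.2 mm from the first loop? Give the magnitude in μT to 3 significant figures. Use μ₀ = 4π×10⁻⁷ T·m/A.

B ≈ 8.64 μT

Each loop contributes B = μ₀IR²/[2(R²+z²)^(3/2)] on the axis, with z measured from that loop.
Loop 1 (z = 0.0582 m): B₁ = 2.39×10⁻⁵ T. Loop 2 (z = 0.1068 m): B₂ = 1.52×10⁻⁵ T.
The fields oppose: B = |B₁ − B₂| = 8.64×10⁻⁶ T.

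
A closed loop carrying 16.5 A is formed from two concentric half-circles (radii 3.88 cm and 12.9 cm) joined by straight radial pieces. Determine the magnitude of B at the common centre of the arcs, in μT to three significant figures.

B ≈ 93.4 μT

The radial connectors point toward the centre, so dl × r̂ = 0 and they contribute nothing.
Each semicircle gives μ₀I/(4R): inner arc 1.34×10⁻⁴ T, outer arc 4.02×10⁻⁵ T.
The two arcs carry current in opposite angular senses, so their fields oppose: B = |1.34×10⁻⁴ − 4.02×10⁻⁵| = 9.34×10⁻⁵ T.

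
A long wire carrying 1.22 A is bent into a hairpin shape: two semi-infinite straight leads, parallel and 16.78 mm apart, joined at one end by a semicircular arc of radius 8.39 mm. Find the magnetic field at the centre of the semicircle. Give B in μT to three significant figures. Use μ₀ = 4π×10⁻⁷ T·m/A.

B ≈ 74.8 μT

The semicircular arc contributes B_arc = μ₀I·π/(4πR) = μ₀I/(4R) = 4.57×10⁻⁵ T.
Each semi-infinite lead is at perpendicular distance R = 0.00839 m from the centre, with the perpendicular foot at its near end, so it contributes μ₀I/(4πR); both point the same way, together 2.91×10⁻⁵ T.
Arc and leads all point the same direction: B = 4.57×10⁻⁵ + 2.91×10⁻⁵ = 7.48×10⁻⁵ T.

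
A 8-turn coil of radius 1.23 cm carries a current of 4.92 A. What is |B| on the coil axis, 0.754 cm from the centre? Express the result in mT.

B ≈ 1.25 mT

For an N-turn flat coil, B = Nμ₀IR²/[2(R²+z²)^(3/2)] with R = 0.0123 m, z = 0.00754 m.
B = 8 × 1.56×10⁻⁴ T = 1.25×10⁻³ T.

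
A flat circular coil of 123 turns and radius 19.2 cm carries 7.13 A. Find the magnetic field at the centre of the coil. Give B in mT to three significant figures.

B ≈ 2.87 mT

For an N-turn flat coil, B = Nμ₀I/(2R) with R = 0.192 m.
B = 123 × 2.33×10⁻⁵ T = 2.87×10⁻³ T.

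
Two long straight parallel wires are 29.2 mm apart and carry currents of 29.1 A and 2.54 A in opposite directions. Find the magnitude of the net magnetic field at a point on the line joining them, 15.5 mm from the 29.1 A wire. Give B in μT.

Each long wire gives B = μ₀I/(2πd). Distances are d₁ = 0.0155 m and d₂ = 0.0137 m.
B₁ = 3.75×10⁻⁴ T, B₂ = 3.71×10⁻⁵ T.
Between antiparallel currents both contributions point the same way, so they add. B = B₁ + B₂ = 3.75×10⁻⁴ + 3.71×10⁻⁵ = 4.13×10⁻⁴ T.

B ≈ 413 μT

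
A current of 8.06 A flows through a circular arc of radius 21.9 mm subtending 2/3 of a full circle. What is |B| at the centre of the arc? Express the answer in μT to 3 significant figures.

B ≈ 154 μT

The Biot–Savart field of a circular arc at its centre is B = μ₀Iφ/(4πR), with φ = 4.189 rad.
B = (4π×10⁻⁷ × 8.06 × 4.189) / (4π × 0.0219) = 1.54×10⁻⁴ T.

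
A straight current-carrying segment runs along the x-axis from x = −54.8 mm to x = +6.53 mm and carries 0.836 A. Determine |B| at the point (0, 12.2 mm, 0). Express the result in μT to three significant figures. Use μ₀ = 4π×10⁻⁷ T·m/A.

For a finite straight segment, B = (μ₀I/4πd)(sinθ₁ + sinθ₂), where θ₁, θ₂ are the angles from the perpendicular to each end.
The perpendicular distance is d = 0.0122 m; the end-offsets along the wire are a = 0.0548 m and b = 0.00653 m.
sinθ₁ = 0.0548/√(0.0548²+0.0122²) = 0.9761; sinθ₂ = 0.00653/√(0.00653²+0.0122²) = 0.4719.
B = (4π×10⁻⁷ × 0.836) / (4π × 0.0122) × (0.9761 + 0.4719) = 9.92×10⁻⁶ T.

B ≈ 9.92 μT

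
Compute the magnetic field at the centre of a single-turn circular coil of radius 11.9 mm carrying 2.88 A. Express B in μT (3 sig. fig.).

At the centre of a circular loop the Biot–Savart law gives B = μ₀I/(2R).
B = (4π×10⁻⁷ × 2.88) / (2 × 0.0119) = 1.52×10⁻⁴ T.

B ≈ 152 μT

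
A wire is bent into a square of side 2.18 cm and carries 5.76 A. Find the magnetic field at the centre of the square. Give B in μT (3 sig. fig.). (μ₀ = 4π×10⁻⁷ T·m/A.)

B ≈ 299 μT

Each side is a finite straight segment at perpendicular distance d = a/(2 tan(π/4)) = 0.0109 m from the centre, with end-angles ±π/4.
One side contributes B₁ = (μ₀I/4πd)·2 sin(π/4) = 7.47×10⁻⁵ T.
All 4 sides add in the same direction: B = 4 × 7.47×10⁻⁵ = 2.99×10⁻⁴ T.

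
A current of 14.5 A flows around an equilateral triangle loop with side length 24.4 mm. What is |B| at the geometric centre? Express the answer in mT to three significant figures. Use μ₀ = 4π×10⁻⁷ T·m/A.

Each side is a finite straight segment at perpendicular distance d = a/(2 tan(π/3)) = 0.007044 m from the centre, with end-angles ±π/3.
One side contributes B₁ = (μ₀I/4πd)·2 sin(π/3) = 3.57×10⁻⁴ T.
All 3 sides add in the same direction: B = 3 × 3.57×10⁻⁴ = 1.07×10⁻³ T.

B ≈ 1.07 mT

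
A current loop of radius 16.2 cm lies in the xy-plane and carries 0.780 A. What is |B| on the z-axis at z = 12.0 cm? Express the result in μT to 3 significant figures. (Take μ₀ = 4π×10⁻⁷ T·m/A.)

B ≈ 1.57 μT

On the axis of a circular loop, B = μ₀IR² / [2(R²+z²)^(3/2)].
R² + z² = (0.162)² + (0.12)² = 0.04064 m², and (R²+z²)^(3/2) = 8.19×10⁻³ m³.
B = (4π×10⁻⁷ × 0.780 × 0.02624) / (2 × 8.19×10⁻³) = 1.57×10⁻⁶ T.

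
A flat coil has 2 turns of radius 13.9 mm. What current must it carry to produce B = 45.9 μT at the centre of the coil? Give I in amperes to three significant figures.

For an N-turn coil, B = Nμ₀I/(2R) with R = 0.0139 m, so I = 2RB/(Nμ₀) = 2 × 0.0139 × 4.59×10⁻⁵ / (2 × 4π×10⁻⁷) = 0.508 A.

I ≈ 0.508 A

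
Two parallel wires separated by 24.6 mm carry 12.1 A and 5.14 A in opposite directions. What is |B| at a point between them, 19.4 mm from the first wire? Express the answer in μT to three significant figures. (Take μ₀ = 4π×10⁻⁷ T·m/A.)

Each long wire gives B = μ₀I/(2πd). Distances are d₁ = 0.0194 m and d₂ = 0.0052 m.
B₁ = 1.25×10⁻⁴ T, B₂ = 1.98×10⁻⁴ T.
Between antiparallel currents both contributions point the same way, so they add. B = B₁ + B₂ = 1.25×10⁻⁴ + 1.98×10⁻⁴ = 3.22×10⁻⁴ T.

B ≈ 322 μT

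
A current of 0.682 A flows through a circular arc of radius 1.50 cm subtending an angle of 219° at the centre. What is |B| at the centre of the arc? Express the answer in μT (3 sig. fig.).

The Biot–Savart field of a circular arc at its centre is B = μ₀Iφ/(4πR), with φ = 3.822 rad.
B = (4π×10⁻⁷ × 0.682 × 3.822) / (4π × 0.015) = 1.74×10⁻⁵ T.

B ≈ 17.4 μT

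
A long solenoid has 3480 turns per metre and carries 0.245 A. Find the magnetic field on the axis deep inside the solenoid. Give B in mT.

B ≈ 1.07 mT

Inside a long solenoid, B = μ₀nI with n = 3480 turns/m.
B = 4π×10⁻⁷ × 3480 × 0.245 = 1.07×10⁻³ T.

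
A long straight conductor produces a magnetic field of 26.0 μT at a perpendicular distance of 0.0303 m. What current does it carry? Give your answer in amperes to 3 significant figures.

For a long straight wire B = μ₀I/(2πd), so I = 2πdB/μ₀.
I = 2π × 0.0303 × 2.60×10⁻⁵ / (4π×10⁻⁷) = 3.94 A.

I ≈ 3.94 A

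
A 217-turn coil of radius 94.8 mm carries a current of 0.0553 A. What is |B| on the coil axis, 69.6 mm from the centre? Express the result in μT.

B ≈ 41.7 μT

For an N-turn flat coil, B = Nμ₀IR²/[2(R²+z²)^(3/2)] with R = 0.0948 m, z = 0.0696 m.
B = 217 × 1.92×10⁻⁷ T = 4.17×10⁻⁵ T.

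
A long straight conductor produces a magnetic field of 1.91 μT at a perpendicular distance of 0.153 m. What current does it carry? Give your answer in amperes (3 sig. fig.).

For a long straight wire B = μ₀I/(2πd), so I = 2πdB/μ₀.
I = 2π × 0.153 × 1.91×10⁻⁶ / (4π×10⁻⁷) = 1.46 A.

I ≈ 1.46 A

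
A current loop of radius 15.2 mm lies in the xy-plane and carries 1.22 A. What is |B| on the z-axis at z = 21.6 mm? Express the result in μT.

On the axis of a circular loop, B = μ₀IR² / [2(R²+z²)^(3/2)].
R² + z² = (0.0152)² + (0.0216)² = 0.0006976 m², and (R²+z²)^(3/2) = 1.84×10⁻⁵ m³.
B = (4π×10⁻⁷ × 1.22 × 0.000231) / (2 × 1.84×10⁻⁵) = 9.61×10⁻⁶ T.

B ≈ 9.61 μT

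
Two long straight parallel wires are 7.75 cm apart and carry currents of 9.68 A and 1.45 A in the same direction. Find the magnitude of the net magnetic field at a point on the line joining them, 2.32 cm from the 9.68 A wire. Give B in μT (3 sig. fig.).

Each long wire gives B = μ₀I/(2πd). Distances are d₁ = 0.0232 m and d₂ = 0.0543 m.
B₁ = 8.34×10⁻⁵ T, B₂ = 5.34×10⁻⁶ T.
Between parallel currents the two contributions point in opposite directions, so they subtract. B = |B₁ − B₂| = |8.34×10⁻⁵ − 5.34×10⁻⁶| = 7.81×10⁻⁵ T.

B ≈ 78.1 μT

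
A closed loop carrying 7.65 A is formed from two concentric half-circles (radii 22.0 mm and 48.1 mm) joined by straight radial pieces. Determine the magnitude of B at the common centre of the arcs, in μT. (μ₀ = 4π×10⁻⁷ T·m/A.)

The radial connectors point toward the centre, so dl × r̂ = 0 and they contribute nothing.
Each semicircle gives μ₀I/(4R): inner arc 1.09×10⁻⁴ T, outer arc 5.00×10⁻⁵ T.
The two arcs carry current in opposite angular senses, so their fields oppose: B = |1.09×10⁻⁴ − 5.00×10⁻⁵| = 5.93×10⁻⁵ T.

B ≈ 59.3 μT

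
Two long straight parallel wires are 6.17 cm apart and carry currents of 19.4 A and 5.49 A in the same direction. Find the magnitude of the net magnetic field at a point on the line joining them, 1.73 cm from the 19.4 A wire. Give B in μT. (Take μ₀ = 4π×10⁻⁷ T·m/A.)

Each long wire gives B = μ₀I/(2πd). Distances are d₁ = 0.0173 m and d₂ = 0.0444 m.
B₁ = 2.24×10⁻⁴ T, B₂ = 2.47×10⁻⁵ T.
Between parallel currents the two contributions point in opposite directions, so they subtract. B = |B₁ − B₂| = |2.24×10⁻⁴ − 2.47×10⁻⁵| = 2.00×10⁻⁴ T.

B ≈ 200 μT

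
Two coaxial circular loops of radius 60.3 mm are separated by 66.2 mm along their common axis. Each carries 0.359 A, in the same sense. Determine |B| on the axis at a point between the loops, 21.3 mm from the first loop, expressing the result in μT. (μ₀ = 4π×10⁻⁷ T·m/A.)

Each loop contributes B = μ₀IR²/[2(R²+z²)^(3/2)] on the axis, with z measured from that loop.
Loop 1 (z = 0.0213 m): B₁ = 3.14×10⁻⁶ T. Loop 2 (z = 0.0449 m): B₂ = 1.93×10⁻⁶ T.
The fields add: B = B₁ + B₂ = 5.07×10⁻⁶ T.

B ≈ 5.07 μT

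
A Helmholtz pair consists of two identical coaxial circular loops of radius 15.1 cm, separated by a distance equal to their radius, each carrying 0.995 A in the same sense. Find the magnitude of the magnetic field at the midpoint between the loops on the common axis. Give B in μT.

Each loop contributes B = μ₀IR²/[2(R²+z²)^(3/2)] on the axis, with z measured from that loop.
Loop 1 (z = 0.0755 m): B₁ = 2.96×10⁻⁶ T. Loop 2 (z = 0.0755 m): B₂ = 2.96×10⁻⁶ T.
The fields add: B = B₁ + B₂ = 5.93×10⁻⁶ T.

B ≈ 5.93 μT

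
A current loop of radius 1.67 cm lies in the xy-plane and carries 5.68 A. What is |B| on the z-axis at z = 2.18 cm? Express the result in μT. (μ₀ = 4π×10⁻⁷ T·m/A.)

B ≈ 48.1 μT

On the axis of a circular loop, B = μ₀IR² / [2(R²+z²)^(3/2)].
R² + z² = (0.0167)² + (0.0218)² = 0.0007541 m², and (R²+z²)^(3/2) = 2.07×10⁻⁵ m³.
B = (4π×10⁻⁷ × 5.68 × 0.0002789) / (2 × 2.07×10⁻⁵) = 4.81×10⁻⁵ T.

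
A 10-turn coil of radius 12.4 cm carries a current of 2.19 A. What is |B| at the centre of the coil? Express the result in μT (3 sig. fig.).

For an N-turn flat coil, B = Nμ₀I/(2R) with R = 0.124 m.
B = 10 × 1.11×10⁻⁵ T = 1.11×10⁻⁴ T.

B ≈ 111 μT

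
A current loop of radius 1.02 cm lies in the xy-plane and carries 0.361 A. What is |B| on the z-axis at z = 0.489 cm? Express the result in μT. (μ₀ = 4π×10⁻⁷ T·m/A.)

On the axis of a circular loop, B = μ₀IR² / [2(R²+z²)^(3/2)].
R² + z² = (0.0102)² + (0.00489)² = 0.000128 m², and (R²+z²)^(3/2) = 1.45×10⁻⁶ m³.
B = (4π×10⁻⁷ × 0.361 × 0.000104) / (2 × 1.45×10⁻⁶) = 1.63×10⁻⁵ T.

B ≈ 16.3 μT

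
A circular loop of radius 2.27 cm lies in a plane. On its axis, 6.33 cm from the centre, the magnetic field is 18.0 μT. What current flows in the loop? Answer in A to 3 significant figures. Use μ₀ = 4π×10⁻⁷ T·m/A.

On the axis of a loop, B = μ₀IR²/[2(R²+z²)^(3/2)], so I = 2B(R²+z²)^(3/2)/(μ₀R²).
R² + z² = 0.0005153 + 0.004007 = 0.004522 m²; raised to 3/2 gives 3.04×10⁻⁴ m³.
I = 2 × 1.80×10⁻⁵ × 3.04×10⁻⁴ / (1.26×10⁻⁶ × 0.0005153) = 16.9 A.

I ≈ 16.9 A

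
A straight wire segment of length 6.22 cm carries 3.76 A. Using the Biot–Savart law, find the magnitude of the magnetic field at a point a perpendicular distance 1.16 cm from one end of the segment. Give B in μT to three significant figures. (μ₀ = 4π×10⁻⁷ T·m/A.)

B ≈ 31.9 μT

For a finite straight segment, B = (μ₀I/4πd)(sinθ₁ + sinθ₂), where θ₁, θ₂ are the angles from the perpendicular to each end.
The perpendicular foot is at one end, so the two end-offsets along the wire are 0 and L = 0.0622 m.
sinθ₁ = 0/√(0²+0.0116²) = 0.0000; sinθ₂ = 0.0622/√(0.0622²+0.0116²) = 0.9831.
B = (4π×10⁻⁷ × 3.76) / (4π × 0.0116) × (0.0000 + 0.9831) = 3.19×10⁻⁵ T.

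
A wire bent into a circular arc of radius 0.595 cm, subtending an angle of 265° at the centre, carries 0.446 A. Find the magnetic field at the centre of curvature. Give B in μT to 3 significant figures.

The Biot–Savart field of a circular arc at its centre is B = μ₀Iφ/(4πR), with φ = 4.625 rad.
B = (4π×10⁻⁷ × 0.446 × 4.625) / (4π × 0.00595) = 3.47×10⁻⁵ T.

B ≈ 34.7 μT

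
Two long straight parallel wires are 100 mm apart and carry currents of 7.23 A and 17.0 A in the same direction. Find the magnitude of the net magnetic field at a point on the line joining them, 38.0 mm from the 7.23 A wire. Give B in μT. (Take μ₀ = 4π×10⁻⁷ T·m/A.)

Each long wire gives B = μ₀I/(2πd). Distances are d₁ = 0.038 m and d₂ = 0.062 m.
B₁ = 3.81×10⁻⁵ T, B₂ = 5.48×10⁻⁵ T.
Between parallel currents the two contributions point in opposite directions, so they subtract. B = |B₁ − B₂| = |3.81×10⁻⁵ − 5.48×10⁻⁵| = 1.68×10⁻⁵ T.

B ≈ 16.8 μT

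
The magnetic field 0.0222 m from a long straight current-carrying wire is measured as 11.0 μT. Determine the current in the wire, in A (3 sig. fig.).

I ≈ 1.22 A

For a long straight wire B = μ₀I/(2πd), so I = 2πdB/μ₀.
I = 2π × 0.0222 × 1.10×10⁻⁵ / (4π×10⁻⁷) = 1.22 A.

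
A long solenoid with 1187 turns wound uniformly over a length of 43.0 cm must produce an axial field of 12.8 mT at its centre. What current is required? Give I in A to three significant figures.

Inside a long solenoid B = μ₀nI with n = 2760 m⁻¹, so I = B/(μ₀n).
I = 1.28×10⁻² / (4π×10⁻⁷ × 2760) = 3.69 A.

I ≈ 3.69 A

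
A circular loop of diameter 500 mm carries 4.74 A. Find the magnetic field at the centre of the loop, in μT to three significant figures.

At the centre of a circular loop the Biot–Savart law gives B = μ₀I/(2R) (so R = 0.25 m).
B = (4π×10⁻⁷ × 4.74) / (2 × 0.25) = 1.19×10⁻⁵ T.

B ≈ 11.9 μT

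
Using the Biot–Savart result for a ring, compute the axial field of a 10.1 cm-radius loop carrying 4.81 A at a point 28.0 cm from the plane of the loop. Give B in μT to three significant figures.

On the axis of a circular loop, B = μ₀IR² / [2(R²+z²)^(3/2)].
R² + z² = (0.101)² + (0.28)² = 0.0886 m², and (R²+z²)^(3/2) = 2.64×10⁻² m³.
B = (4π×10⁻⁷ × 4.81 × 0.0102) / (2 × 2.64×10⁻²) = 1.17×10⁻⁶ T.

B ≈ 1.17 μT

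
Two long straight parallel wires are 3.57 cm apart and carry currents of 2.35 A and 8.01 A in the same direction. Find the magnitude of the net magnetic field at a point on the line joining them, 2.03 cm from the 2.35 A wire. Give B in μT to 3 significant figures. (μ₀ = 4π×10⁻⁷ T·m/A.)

Each long wire gives B = μ₀I/(2πd). Distances are d₁ = 0.0203 m and d₂ = 0.0154 m.
B₁ = 2.32×10⁻⁵ T, B₂ = 1.04×10⁻⁴ T.
Between parallel currents the two contributions point in opposite directions, so they subtract. B = |B₁ − B₂| = |2.32×10⁻⁵ − 1.04×10⁻⁴| = 8.09×10⁻⁵ T.

B ≈ 80.9 μT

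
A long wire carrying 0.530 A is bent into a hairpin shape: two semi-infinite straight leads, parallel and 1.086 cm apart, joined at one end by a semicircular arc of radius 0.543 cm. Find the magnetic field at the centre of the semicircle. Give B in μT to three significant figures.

B ≈ 50.2 μT

The semicircular arc contributes B_arc = μ₀I·π/(4πR) = μ₀I/(4R) = 3.07×10⁻⁵ T.
Each semi-infinite lead is at perpendicular distance R = 0.00543 m from the centre, with the perpendicular foot at its near end, so it contributes μ₀I/(4πR); both point the same way, together 1.95×10⁻⁵ T.
Arc and leads all point the same direction: B = 3.07×10⁻⁵ + 1.95×10⁻⁵ = 5.02×10⁻⁵ T.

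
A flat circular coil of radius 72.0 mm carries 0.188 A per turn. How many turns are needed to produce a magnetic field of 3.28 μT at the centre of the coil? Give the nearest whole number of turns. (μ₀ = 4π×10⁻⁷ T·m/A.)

For an N-turn coil, B = Nμ₀I/(2R). A single turn gives B₁ = 1.64×10⁻⁶ T with R = 0.072 m.
N = B/B₁ = 3.28×10⁻⁶ / 1.64×10⁻⁶ = 2.00.

N = 2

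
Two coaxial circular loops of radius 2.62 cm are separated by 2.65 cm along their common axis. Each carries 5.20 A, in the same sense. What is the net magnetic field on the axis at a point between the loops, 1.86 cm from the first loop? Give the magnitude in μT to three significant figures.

B ≈ 177 μT

Each loop contributes B = μ₀IR²/[2(R²+z²)^(3/2)] on the axis, with z measured from that loop.
Loop 1 (z = 0.0186 m): B₁ = 6.76×10⁻⁵ T. Loop 2 (z = 0.0079 m): B₂ = 1.09×10⁻⁴ T.
The fields add: B = B₁ + B₂ = 1.77×10⁻⁴ T.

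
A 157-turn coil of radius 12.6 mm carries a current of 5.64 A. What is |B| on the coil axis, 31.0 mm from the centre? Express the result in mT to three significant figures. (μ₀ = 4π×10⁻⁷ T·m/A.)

B ≈ 2.36 mT

For an N-turn flat coil, B = Nμ₀IR²/[2(R²+z²)^(3/2)] with R = 0.0126 m, z = 0.031 m.
B = 157 × 1.50×10⁻⁵ T = 2.36×10⁻³ T.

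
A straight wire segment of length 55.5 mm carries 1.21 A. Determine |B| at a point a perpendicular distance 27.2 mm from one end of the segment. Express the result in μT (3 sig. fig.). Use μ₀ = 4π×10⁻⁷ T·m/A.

For a finite straight segment, B = (μ₀I/4πd)(sinθ₁ + sinθ₂), where θ₁, θ₂ are the angles from the perpendicular to each end.
The perpendicular foot is at one end, so the two end-offsets along the wire are 0 and L = 0.0555 m.
sinθ₁ = 0/√(0²+0.0272²) = 0.0000; sinθ₂ = 0.0555/√(0.0555²+0.0272²) = 0.8980.
B = (4π×10⁻⁷ × 1.21) / (4π × 0.0272) × (0.0000 + 0.8980) = 3.99×10⁻⁶ T.

B ≈ 3.99 μT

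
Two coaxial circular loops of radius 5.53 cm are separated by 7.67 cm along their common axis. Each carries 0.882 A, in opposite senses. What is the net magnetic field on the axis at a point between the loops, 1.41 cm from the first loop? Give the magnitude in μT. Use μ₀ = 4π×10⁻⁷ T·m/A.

Each loop contributes B = μ₀IR²/[2(R²+z²)^(3/2)] on the axis, with z measured from that loop.
Loop 1 (z = 0.0141 m): B₁ = 9.12×10⁻⁶ T. Loop 2 (z = 0.0626 m): B₂ = 2.91×10⁻⁶ T.
The fields oppose: B = |B₁ − B₂| = 6.21×10⁻⁶ T.

B ≈ 6.21 μT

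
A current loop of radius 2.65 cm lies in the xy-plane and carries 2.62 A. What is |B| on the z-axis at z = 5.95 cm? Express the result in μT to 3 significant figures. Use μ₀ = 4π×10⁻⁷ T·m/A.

B ≈ 4.18 μT

On the axis of a circular loop, B = μ₀IR² / [2(R²+z²)^(3/2)].
R² + z² = (0.0265)² + (0.0595)² = 0.004243 m², and (R²+z²)^(3/2) = 2.76×10⁻⁴ m³.
B = (4π×10⁻⁷ × 2.62 × 0.0007022) / (2 × 2.76×10⁻⁴) = 4.18×10⁻⁶ T.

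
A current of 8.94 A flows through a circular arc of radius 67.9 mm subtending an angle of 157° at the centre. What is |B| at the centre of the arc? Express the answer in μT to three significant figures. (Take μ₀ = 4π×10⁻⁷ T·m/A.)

B ≈ 36.1 μT

The Biot–Savart field of a circular arc at its centre is B = μ₀Iφ/(4πR), with φ = 2.74 rad.
B = (4π×10⁻⁷ × 8.94 × 2.74) / (4π × 0.0679) = 3.61×10⁻⁵ T.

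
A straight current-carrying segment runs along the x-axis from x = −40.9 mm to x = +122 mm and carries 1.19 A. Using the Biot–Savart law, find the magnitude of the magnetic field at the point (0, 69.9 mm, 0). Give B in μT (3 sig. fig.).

B ≈ 2.34 μT

For a finite straight segment, B = (μ₀I/4πd)(sinθ₁ + sinθ₂), where θ₁, θ₂ are the angles from the perpendicular to each end.
The perpendicular distance is d = 0.0699 m; the end-offsets along the wire are a = 0.0409 m and b = 0.122 m.
sinθ₁ = 0.0409/√(0.0409²+0.0699²) = 0.5050; sinθ₂ = 0.122/√(0.122²+0.0699²) = 0.8677.
B = (4π×10⁻⁷ × 1.19) / (4π × 0.0699) × (0.5050 + 0.8677) = 2.34×10⁻⁶ T.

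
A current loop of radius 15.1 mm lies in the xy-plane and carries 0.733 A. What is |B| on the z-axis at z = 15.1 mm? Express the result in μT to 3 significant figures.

B ≈ 10.8 μT

On the axis of a circular loop, B = μ₀IR² / [2(R²+z²)^(3/2)].
R² + z² = (0.0151)² + (0.0151)² = 0.000456 m², and (R²+z²)^(3/2) = 9.74×10⁻⁶ m³.
B = (4π×10⁻⁷ × 0.733 × 0.000228) / (2 × 9.74×10⁻⁶) = 1.08×10⁻⁵ T.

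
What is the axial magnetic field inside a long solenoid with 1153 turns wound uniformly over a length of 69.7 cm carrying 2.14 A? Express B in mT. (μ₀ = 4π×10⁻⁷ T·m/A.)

B ≈ 4.45 mT

Inside a long solenoid, B = μ₀nI with n = 1654 turns/m.
B = 4π×10⁻⁷ × 1654 × 2.14 = 4.45×10⁻³ T.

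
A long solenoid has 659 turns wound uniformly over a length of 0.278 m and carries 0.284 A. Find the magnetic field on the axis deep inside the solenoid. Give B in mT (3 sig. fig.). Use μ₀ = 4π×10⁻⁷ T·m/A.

Inside a long solenoid, B = μ₀nI with n = 2371 turns/m.
B = 4π×10⁻⁷ × 2371 × 0.284 = 8.46×10⁻⁴ T.

B ≈ 0.846 mT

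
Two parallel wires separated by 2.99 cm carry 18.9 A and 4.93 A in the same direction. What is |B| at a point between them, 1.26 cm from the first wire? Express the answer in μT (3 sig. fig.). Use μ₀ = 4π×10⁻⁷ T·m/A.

B ≈ 243 μT

Each long wire gives B = μ₀I/(2πd). Distances are d₁ = 0.0126 m and d₂ = 0.0173 m.
B₁ = 3.00×10⁻⁴ T, B₂ = 5.70×10⁻⁵ T.
Between parallel currents the two contributions point in opposite directions, so they subtract. B = |B₁ − B₂| = |3.00×10⁻⁴ − 5.70×10⁻⁵| = 2.43×10⁻⁴ T.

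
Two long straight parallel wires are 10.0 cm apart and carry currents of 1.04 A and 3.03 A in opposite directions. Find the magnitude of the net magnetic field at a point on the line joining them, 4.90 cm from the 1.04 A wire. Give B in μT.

Each long wire gives B = μ₀I/(2πd). Distances are d₁ = 0.049 m and d₂ = 0.051 m.
B₁ = 4.24×10⁻⁶ T, B₂ = 1.19×10⁻⁵ T.
Between antiparallel currents both contributions point the same way, so they add. B = B₁ + B₂ = 4.24×10⁻⁶ + 1.19×10⁻⁵ = 1.61×10⁻⁵ T.

B ≈ 16.1 μT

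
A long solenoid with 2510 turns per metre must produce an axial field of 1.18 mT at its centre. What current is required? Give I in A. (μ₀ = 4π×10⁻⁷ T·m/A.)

Inside a long solenoid B = μ₀nI with n = 2510 m⁻¹, so I = B/(μ₀n).
I = 1.18×10⁻³ / (4π×10⁻⁷ × 2510) = 0.374 A.

I ≈ 0.374 A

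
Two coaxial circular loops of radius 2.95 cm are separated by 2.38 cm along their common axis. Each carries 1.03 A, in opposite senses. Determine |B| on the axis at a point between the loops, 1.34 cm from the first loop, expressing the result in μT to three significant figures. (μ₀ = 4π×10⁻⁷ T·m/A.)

Each loop contributes B = μ₀IR²/[2(R²+z²)^(3/2)] on the axis, with z measured from that loop.
Loop 1 (z = 0.0134 m): B₁ = 1.66×10⁻⁵ T. Loop 2 (z = 0.0104 m): B₂ = 1.84×10⁻⁵ T.
The fields oppose: B = |B₁ − B₂| = 1.85×10⁻⁶ T.

B ≈ 1.85 μT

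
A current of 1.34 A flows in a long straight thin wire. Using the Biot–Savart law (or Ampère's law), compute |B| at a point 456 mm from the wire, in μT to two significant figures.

B ≈ 0.59 μT

For an infinitely long straight wire, B = μ₀I/(2πd).
B = (4π×10⁻⁷ × 1.34) / (2π × 0.456) = 5.88×10⁻⁷ T.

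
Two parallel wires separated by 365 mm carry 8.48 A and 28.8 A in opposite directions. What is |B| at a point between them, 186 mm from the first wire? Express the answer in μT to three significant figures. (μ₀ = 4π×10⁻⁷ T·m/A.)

Each long wire gives B = μ₀I/(2πd). Distances are d₁ = 0.186 m and d₂ = 0.179 m.
B₁ = 9.12×10⁻⁶ T, B₂ = 3.22×10⁻⁵ T.
Between antiparallel currents both contributions point the same way, so they add. B = B₁ + B₂ = 9.12×10⁻⁶ + 3.22×10⁻⁵ = 4.13×10⁻⁵ T.

B ≈ 41.3 μT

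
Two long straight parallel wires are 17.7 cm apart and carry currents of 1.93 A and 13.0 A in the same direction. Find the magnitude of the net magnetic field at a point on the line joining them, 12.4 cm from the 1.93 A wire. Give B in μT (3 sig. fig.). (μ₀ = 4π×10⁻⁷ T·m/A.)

B ≈ 45.9 μT

Each long wire gives B = μ₀I/(2πd). Distances are d₁ = 0.124 m and d₂ = 0.053 m.
B₁ = 3.11×10⁻⁶ T, B₂ = 4.91×10⁻⁵ T.
Between parallel currents the two contributions point in opposite directions, so they subtract. B = |B₁ − B₂| = |3.11×10⁻⁶ − 4.91×10⁻⁵| = 4.59×10⁻⁵ T.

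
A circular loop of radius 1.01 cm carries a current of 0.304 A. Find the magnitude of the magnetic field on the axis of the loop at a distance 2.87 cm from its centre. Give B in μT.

On the axis of a circular loop, B = μ₀IR² / [2(R²+z²)^(3/2)].
R² + z² = (0.0101)² + (0.0287)² = 0.0009257 m², and (R²+z²)^(3/2) = 2.82×10⁻⁵ m³.
B = (4π×10⁻⁷ × 0.304 × 0.000102) / (2 × 2.82×10⁻⁵) = 6.92×10⁻⁷ T.

B ≈ 0.692 μT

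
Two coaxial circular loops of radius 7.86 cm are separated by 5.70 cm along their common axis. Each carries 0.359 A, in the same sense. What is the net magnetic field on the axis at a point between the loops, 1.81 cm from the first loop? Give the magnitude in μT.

B ≈ 4.72 μT

Each loop contributes B = μ₀IR²/[2(R²+z²)^(3/2)] on the axis, with z measured from that loop.
Loop 1 (z = 0.0181 m): B₁ = 2.66×10⁻⁶ T. Loop 2 (z = 0.0389 m): B₂ = 2.07×10⁻⁶ T.
The fields add: B = B₁ + B₂ = 4.72×10⁻⁶ T.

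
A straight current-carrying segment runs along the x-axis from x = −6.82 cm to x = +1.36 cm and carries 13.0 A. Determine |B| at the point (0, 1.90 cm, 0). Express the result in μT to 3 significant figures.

B ≈ 106 μT

For a finite straight segment, B = (μ₀I/4πd)(sinθ₁ + sinθ₂), where θ₁, θ₂ are the angles from the perpendicular to each end.
The perpendicular distance is d = 0.019 m; the end-offsets along the wire are a = 0.0682 m and b = 0.0136 m.
sinθ₁ = 0.0682/√(0.0682²+0.019²) = 0.9633; sinθ₂ = 0.0136/√(0.0136²+0.019²) = 0.5820.
B = (4π×10⁻⁷ × 13.0) / (4π × 0.019) × (0.9633 + 0.5820) = 1.06×10⁻⁴ T.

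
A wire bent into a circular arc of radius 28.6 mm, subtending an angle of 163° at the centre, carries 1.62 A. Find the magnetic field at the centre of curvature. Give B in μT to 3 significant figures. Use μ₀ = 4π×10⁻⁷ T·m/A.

The Biot–Savart field of a circular arc at its centre is B = μ₀Iφ/(4πR), with φ = 2.845 rad.
B = (4π×10⁻⁷ × 1.62 × 2.845) / (4π × 0.0286) = 1.61×10⁻⁵ T.

B ≈ 16.1 μT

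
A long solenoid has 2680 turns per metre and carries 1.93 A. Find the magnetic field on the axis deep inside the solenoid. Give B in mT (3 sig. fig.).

Inside a long solenoid, B = μ₀nI with n = 2680 turns/m.
B = 4π×10⁻⁷ × 2680 × 1.93 = 6.50×10⁻³ T.

B ≈ 6.50 mT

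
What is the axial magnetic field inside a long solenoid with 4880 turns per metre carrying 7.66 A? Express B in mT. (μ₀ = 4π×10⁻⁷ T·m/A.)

B ≈ 47.0 mT

Inside a long solenoid, B = μ₀nI with n = 4880 turns/m.
B = 4π×10⁻⁷ × 4880 × 7.66 = 4.70×10⁻² T.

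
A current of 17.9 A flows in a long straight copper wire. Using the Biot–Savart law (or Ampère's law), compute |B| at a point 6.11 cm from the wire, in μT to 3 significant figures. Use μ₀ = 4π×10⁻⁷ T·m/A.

For an infinitely long straight wire, B = μ₀I/(2πd).
B = (4π×10⁻⁷ × 17.9) / (2π × 0.0611) = 5.86×10⁻⁵ T.

B ≈ 58.6 μT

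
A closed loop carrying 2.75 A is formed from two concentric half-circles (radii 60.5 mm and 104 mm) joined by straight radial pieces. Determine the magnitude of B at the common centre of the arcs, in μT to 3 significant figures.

The radial connectors point toward the centre, so dl × r̂ = 0 and they contribute nothing.
Each semicircle gives μ₀I/(4R): inner arc 1.43×10⁻⁵ T, outer arc 8.31×10⁻⁶ T.
The two arcs carry current in opposite angular senses, so their fields oppose: B = |1.43×10⁻⁵ − 8.31×10⁻⁶| = 5.97×10⁻⁶ T.

B ≈ 5.97 μT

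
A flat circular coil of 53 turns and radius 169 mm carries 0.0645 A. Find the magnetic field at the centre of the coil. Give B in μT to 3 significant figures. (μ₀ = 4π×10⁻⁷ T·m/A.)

B ≈ 12.7 μT

For an N-turn flat coil, B = Nμ₀I/(2R) with R = 0.169 m.
B = 53 × 2.40×10⁻⁷ T = 1.27×10⁻⁵ T.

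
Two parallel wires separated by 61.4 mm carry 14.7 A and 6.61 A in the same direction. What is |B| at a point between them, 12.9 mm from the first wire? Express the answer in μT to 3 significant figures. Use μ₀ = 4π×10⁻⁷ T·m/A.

B ≈ 201 μT

Each long wire gives B = μ₀I/(2πd). Distances are d₁ = 0.0129 m and d₂ = 0.0485 m.
B₁ = 2.28×10⁻⁴ T, B₂ = 2.73×10⁻⁵ T.
Between parallel currents the two contributions point in opposite directions, so they subtract. B = |B₁ − B₂| = |2.28×10⁻⁴ − 2.73×10⁻⁵| = 2.01×10⁻⁴ T.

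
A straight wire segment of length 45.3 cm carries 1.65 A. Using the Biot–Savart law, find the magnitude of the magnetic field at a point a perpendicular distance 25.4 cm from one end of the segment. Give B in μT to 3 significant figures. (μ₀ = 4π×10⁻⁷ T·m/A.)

For a finite straight segment, B = (μ₀I/4πd)(sinθ₁ + sinθ₂), where θ₁, θ₂ are the angles from the perpendicular to each end.
The perpendicular foot is at one end, so the two end-offsets along the wire are 0 and L = 0.453 m.
sinθ₁ = 0/√(0²+0.254²) = 0.0000; sinθ₂ = 0.453/√(0.453²+0.254²) = 0.8722.
B = (4π×10⁻⁷ × 1.65) / (4π × 0.254) × (0.0000 + 0.8722) = 5.67×10⁻⁷ T.

B ≈ 0.567 μT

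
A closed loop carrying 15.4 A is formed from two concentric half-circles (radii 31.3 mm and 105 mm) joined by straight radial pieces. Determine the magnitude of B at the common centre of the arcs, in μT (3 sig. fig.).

B ≈ 108 μT

The radial connectors point toward the centre, so dl × r̂ = 0 and they contribute nothing.
Each semicircle gives μ₀I/(4R): inner arc 1.55×10⁻⁴ T, outer arc 4.61×10⁻⁵ T.
The two arcs carry current in opposite angular senses, so their fields oppose: B = |1.55×10⁻⁴ − 4.61×10⁻⁵| = 1.08×10⁻⁴ T.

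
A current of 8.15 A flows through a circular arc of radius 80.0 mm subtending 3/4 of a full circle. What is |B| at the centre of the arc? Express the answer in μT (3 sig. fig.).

The Biot–Savart field of a circular arc at its centre is B = μ₀Iφ/(4πR), with φ = 4.712 rad.
B = (4π×10⁻⁷ × 8.15 × 4.712) / (4π × 0.08) = 4.80×10⁻⁵ T.

B ≈ 48.0 μT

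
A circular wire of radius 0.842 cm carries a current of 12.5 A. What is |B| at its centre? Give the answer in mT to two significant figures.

B ≈ 0.93 mT

At the centre of a circular loop the Biot–Savart law gives B = μ₀I/(2R).
B = (4π×10⁻⁷ × 12.5) / (2 × 0.00842) = 9.33×10⁻⁴ T.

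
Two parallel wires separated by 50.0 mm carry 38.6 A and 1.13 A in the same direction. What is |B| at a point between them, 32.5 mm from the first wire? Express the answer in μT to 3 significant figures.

Each long wire gives B = μ₀I/(2πd). Distances are d₁ = 0.0325 m and d₂ = 0.0175 m.
B₁ = 2.38×10⁻⁴ T, B₂ = 1.29×10⁻⁵ T.
Between parallel currents the two contributions point in opposite directions, so they subtract. B = |B₁ − B₂| = |2.38×10⁻⁴ − 1.29×10⁻⁵| = 2.25×10⁻⁴ T.

B ≈ 225 μT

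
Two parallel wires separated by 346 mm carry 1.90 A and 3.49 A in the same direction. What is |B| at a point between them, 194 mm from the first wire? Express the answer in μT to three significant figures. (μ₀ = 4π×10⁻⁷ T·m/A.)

Each long wire gives B = μ₀I/(2πd). Distances are d₁ = 0.194 m and d₂ = 0.152 m.
B₁ = 1.96×10⁻⁶ T, B₂ = 4.59×10⁻⁶ T.
Between parallel currents the two contributions point in opposite directions, so they subtract. B = |B₁ − B₂| = |1.96×10⁻⁶ − 4.59×10⁻⁶| = 2.63×10⁻⁶ T.

B ≈ 2.63 μT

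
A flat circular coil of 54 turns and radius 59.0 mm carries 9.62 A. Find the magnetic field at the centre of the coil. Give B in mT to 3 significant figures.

B ≈ 5.53 mT

For an N-turn flat coil, B = Nμ₀I/(2R) with R = 0.059 m.
B = 54 × 1.02×10⁻⁴ T = 5.53×10⁻³ T.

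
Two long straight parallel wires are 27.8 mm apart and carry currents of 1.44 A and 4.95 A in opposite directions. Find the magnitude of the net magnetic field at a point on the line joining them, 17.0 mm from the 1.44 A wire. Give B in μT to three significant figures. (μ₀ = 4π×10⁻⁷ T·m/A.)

B ≈ 109 μT

Each long wire gives B = μ₀I/(2πd). Distances are d₁ = 0.017 m and d₂ = 0.0108 m.
B₁ = 1.69×10⁻⁵ T, B₂ = 9.17×10⁻⁵ T.
Between antiparallel currents both contributions point the same way, so they add. B = B₁ + B₂ = 1.69×10⁻⁵ + 9.17×10⁻⁵ = 1.09×10⁻⁴ T.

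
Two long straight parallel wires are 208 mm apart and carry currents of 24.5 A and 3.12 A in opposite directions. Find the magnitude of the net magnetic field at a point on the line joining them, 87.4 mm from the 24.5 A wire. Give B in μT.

B ≈ 61.2 μT

Each long wire gives B = μ₀I/(2πd). Distances are d₁ = 0.0874 m and d₂ = 0.1206 m.
B₁ = 5.61×10⁻⁵ T, B₂ = 5.17×10⁻⁶ T.
Between antiparallel currents both contributions point the same way, so they add. B = B₁ + B₂ = 5.61×10⁻⁵ + 5.17×10⁻⁶ = 6.12×10⁻⁵ T.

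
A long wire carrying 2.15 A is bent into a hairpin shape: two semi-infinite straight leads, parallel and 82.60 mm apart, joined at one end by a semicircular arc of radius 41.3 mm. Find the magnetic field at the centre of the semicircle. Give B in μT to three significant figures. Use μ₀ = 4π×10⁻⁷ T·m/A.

The semicircular arc contributes B_arc = μ₀I·π/(4πR) = μ₀I/(4R) = 1.64×10⁻⁵ T.
Each semi-infinite lead is at perpendicular distance R = 0.0413 m from the centre, with the perpendicular foot at its near end, so it contributes μ₀I/(4πR); both point the same way, together 1.04×10⁻⁵ T.
Arc and leads all point the same direction: B = 1.64×10⁻⁵ + 1.04×10⁻⁵ = 2.68×10⁻⁵ T.

B ≈ 26.8 μT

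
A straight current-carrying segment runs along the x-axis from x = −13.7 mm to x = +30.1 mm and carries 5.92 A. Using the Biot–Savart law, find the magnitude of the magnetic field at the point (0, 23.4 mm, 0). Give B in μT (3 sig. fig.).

For a finite straight segment, B = (μ₀I/4πd)(sinθ₁ + sinθ₂), where θ₁, θ₂ are the angles from the perpendicular to each end.
The perpendicular distance is d = 0.0234 m; the end-offsets along the wire are a = 0.0137 m and b = 0.0301 m.
sinθ₁ = 0.0137/√(0.0137²+0.0234²) = 0.5052; sinθ₂ = 0.0301/√(0.0301²+0.0234²) = 0.7895.
B = (4π×10⁻⁷ × 5.92) / (4π × 0.0234) × (0.5052 + 0.7895) = 3.28×10⁻⁵ T.

B ≈ 32.8 μT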